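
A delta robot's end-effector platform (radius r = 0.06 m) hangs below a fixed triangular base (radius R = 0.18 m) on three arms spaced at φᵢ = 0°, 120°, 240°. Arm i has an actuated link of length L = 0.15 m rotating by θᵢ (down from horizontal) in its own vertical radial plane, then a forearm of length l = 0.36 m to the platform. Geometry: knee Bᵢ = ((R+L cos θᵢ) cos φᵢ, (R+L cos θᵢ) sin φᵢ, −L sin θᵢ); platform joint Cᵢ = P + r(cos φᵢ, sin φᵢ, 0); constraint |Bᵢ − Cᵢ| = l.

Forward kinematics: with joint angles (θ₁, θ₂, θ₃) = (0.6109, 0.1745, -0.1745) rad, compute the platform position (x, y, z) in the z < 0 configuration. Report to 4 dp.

(-0.0683, -0.0297, -0.2646)

arm 1 at φ=0.0°: e+L cos θ1 = 0.2429;  centre 1 = (0.2429, 0.0000, -0.0860)
centre 2 = (0.2677·cos120.0°, 0.2677·sin120.0°, -0.0260) = (-0.1339, 0.2319, -0.0260)
φ3=240.0°: virtual centre (-0.1339, -0.2319, 0.0260), radius l
subtract pairs → two planes through P
linear system: -0.7535x+0.4637y = 0.0060−0.1200z; -0.7535x+-0.4637y = 0.0060−0.2242z
Cramer: x(z) = -0.0079+0.2284z;  y(z) = 0.0000+0.1123z
quadratic in z: (1.0648)z²+(0.0575)z+(-0.0593)=0, √Δ=0.5059 → z ∈ {-0.2646, 0.2105}; z = -0.2646 (taking z<0)
x = -0.0683, y = -0.0297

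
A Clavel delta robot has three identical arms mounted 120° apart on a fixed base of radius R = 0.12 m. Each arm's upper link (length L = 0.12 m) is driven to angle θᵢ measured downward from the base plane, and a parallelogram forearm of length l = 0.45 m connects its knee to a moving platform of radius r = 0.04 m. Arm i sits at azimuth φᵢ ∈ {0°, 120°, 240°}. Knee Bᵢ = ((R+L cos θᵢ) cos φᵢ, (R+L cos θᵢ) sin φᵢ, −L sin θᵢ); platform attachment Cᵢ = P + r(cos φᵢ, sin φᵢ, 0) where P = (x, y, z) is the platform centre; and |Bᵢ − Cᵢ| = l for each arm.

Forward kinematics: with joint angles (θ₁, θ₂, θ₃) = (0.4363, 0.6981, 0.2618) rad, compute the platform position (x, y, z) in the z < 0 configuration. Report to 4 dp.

centre 1 = (0.1888·cos0.0°, 0.1888·sin0.0°, -0.0507) = (0.1888, 0.0000, -0.0507)
centre 2 = (0.1719·cos120.0°, 0.1719·sin120.0°, -0.0771) = (-0.0860, 0.1489, -0.0771)
arm 3 at φ=240.0°: (R−r)+L cos θ3 = 0.1959;  centre 3 = (-0.0980, -0.1697, -0.0311)
subtract pairs → two planes through P
linear system: -0.5494x+0.2978y = -0.0027−-0.0528z; -0.5734x+-0.3393y = 0.0011−0.0393z
det = 0.3572;  x = 0.0016+-0.0174z,  y = -0.0061+0.1453z
sphere 1 gives Az²+Bz+C=0 with A=1.0214, B=0.1062, C=-0.1649;  B²−4AC=0.6849;  roots -0.4571, 0.3531;  negative root z = -0.4571
x = 0.0096, y = -0.0725

(0.0096, -0.0725, -0.4571)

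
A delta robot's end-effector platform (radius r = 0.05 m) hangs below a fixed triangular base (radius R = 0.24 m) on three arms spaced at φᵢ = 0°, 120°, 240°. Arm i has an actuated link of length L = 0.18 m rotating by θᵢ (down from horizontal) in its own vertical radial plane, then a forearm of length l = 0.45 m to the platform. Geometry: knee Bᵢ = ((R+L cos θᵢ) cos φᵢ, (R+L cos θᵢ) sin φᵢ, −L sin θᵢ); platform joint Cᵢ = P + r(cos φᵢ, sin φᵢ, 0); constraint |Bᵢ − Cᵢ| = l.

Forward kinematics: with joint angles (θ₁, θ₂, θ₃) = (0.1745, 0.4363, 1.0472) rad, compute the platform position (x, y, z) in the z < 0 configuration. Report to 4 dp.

(0.0830, 0.0847, -0.3697)

arm 1 at φ=0.0°: (R−r)+L cos θ1 = 0.3673;  S1 = (0.3673, 0.0000, -0.0313)
φ2=120.0°: virtual centre (-0.1766, 0.3058, -0.0761), radius l
arm 3 at φ=240.0°: (R−r)+L cos θ3 = 0.2800;  S3 = (-0.1400, -0.2425, -0.1559)
subtract pairs → two planes through P
linear system: -1.0877x+0.6117y = -0.0054−-0.0896z; -1.0145x+-0.4850y = -0.0332−-0.2493z
det = 1.1480;  x = 0.0199+-0.1707z,  y = 0.0267+-0.1570z
sphere 1 gives Az²+Bz+C=0 with A=1.0538, B=0.1727, C=-0.0802;  B²−4AC=0.3678;  roots -0.3697, 0.2058;  negative root z = -0.3697
x = 0.0830, y = 0.0847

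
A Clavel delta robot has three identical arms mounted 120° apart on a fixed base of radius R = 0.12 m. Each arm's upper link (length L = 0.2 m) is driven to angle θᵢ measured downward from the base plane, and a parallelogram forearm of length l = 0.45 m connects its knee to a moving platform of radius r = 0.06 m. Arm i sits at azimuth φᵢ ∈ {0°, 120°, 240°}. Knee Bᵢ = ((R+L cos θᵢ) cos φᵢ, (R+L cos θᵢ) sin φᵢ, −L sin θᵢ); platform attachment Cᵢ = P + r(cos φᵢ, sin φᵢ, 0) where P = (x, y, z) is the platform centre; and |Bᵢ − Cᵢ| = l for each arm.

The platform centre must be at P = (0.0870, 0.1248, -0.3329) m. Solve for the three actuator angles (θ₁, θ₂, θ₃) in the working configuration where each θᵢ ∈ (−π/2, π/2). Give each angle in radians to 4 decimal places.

arm 1 (φ=0.0°): x'=0.0870, y'=0.1248
  e−x'=-0.0270;  (l²−L²−(e−x')²−y'²−z²)/2L = 0.0884
  γ=atan2(-0.3329,-0.0270)=-1.6517;  ψ=arccos(0.2648)=1.3028;  θ1=γ+ψ≈-0.3489
arm 2 (φ=120.0°): x'=0.0646, y'=-0.1377
  A cos θ + B sin θ = C:  -0.0046·cos θ + -0.3329·sin θ = 0.0817
  √(A²+B²)=0.3329;  θ2 = -1.5846+1.3228 ≈ -0.2617
rotate P by −φ3: (-0.1516, 0.0129, -0.3329)
  A=0.2116, B=-0.3329, C=(l²−L²−A²−y'²−z²)/(2L)=0.0169
  θ3 = atan2(B,A) + arccos(C/0.3944) = 0.5234

θ₁ = -0.3489, θ₂ = -0.2617, θ₃ = 0.5234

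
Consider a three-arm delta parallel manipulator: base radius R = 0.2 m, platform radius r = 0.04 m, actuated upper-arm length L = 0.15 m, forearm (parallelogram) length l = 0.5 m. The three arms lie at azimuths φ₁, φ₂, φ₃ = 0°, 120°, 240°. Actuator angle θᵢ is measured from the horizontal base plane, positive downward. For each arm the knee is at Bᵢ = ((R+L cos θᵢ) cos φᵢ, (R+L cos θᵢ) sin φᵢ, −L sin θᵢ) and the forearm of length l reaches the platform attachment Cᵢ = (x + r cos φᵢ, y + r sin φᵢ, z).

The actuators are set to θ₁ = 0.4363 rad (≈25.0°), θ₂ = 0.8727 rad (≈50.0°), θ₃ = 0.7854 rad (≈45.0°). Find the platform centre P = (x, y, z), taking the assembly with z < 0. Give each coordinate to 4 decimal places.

φ1=0.0°: virtual centre (0.2959, 0.0000, -0.0634), radius l
arm 2 at φ=120.0°: ρ2 = 0.2564;  O2 = (-0.1282, 0.2221, -0.1149)
arm 3 at φ=240.0°: ρ3 = 0.2661;  O3 = (-0.1330, -0.2304, -0.1061)
|O₂|²−|O₁|² = -0.0127;  |O₃|²−|O₁|² = -0.0096
plane₁₂: -0.8483x+0.4441y+-0.1030z = -0.0127
det = 0.7720;  x = 0.0131+-0.1106z,  y = -0.0036+0.0207z
quadratic in z: (1.0127)z²+(0.1892)z+(-0.1659)=0, √Δ=0.8414 → z ∈ {-0.5089, 0.3220}; z = -0.5089 (taking z<0)
x = 0.0693, y = -0.0141

(0.0693, -0.0141, -0.5089)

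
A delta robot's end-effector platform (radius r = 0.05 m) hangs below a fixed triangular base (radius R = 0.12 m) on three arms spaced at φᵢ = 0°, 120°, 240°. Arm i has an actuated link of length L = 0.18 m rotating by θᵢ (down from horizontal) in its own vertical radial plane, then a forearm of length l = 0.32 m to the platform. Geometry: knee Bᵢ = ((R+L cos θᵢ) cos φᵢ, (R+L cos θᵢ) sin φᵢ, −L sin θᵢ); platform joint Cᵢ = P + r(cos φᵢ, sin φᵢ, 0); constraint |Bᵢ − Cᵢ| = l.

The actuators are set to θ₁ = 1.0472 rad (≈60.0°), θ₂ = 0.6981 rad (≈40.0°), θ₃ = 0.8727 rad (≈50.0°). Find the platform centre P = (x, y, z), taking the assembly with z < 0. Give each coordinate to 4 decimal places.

φ1=0.0°: virtual centre (0.1600, 0.0000, -0.1559), radius l
arm 2 at φ=120.0°: (R−r)+L cos θ2 = 0.2079;  O2 = (-0.1039, 0.1800, -0.1157)
φ3=240.0°: virtual centre (-0.0928, -0.1608, -0.1379), radius l
subtract pairs → two planes through P
linear system: -0.5279x+0.3601y = 0.0067−0.0804z; -0.5057x+-0.3216y = 0.0036−0.0360z
Cramer: x(z) = -0.0098+0.1103z;  y(z) = 0.0042-0.0615z
into |P−O₁|² = l²: 1.0159z² + 0.2738z + -0.0492 = 0;  Δ = 0.2751;  z = -0.3929 or 0.1234 → z<0 root = -0.3929
x = -0.0531, y = 0.0284

(-0.0531, 0.0284, -0.3929)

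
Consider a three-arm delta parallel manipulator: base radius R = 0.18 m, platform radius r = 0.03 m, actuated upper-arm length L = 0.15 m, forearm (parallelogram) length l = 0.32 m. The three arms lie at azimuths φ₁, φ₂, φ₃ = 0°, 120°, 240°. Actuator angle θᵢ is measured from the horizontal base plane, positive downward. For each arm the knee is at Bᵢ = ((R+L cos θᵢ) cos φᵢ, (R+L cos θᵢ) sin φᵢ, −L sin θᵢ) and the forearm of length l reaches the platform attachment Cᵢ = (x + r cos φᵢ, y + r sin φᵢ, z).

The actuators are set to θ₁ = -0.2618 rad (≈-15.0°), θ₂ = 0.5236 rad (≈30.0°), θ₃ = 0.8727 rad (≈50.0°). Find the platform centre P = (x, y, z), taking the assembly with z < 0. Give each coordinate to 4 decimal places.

(0.0711, 0.0301, -0.1880)

centre 1 = (0.2949·cos0.0°, 0.2949·sin0.0°, 0.0388) = (0.2949, 0.0000, 0.0388)
φ2=120.0°: virtual centre (-0.1400, 0.2424, -0.0750), radius l
arm 3 at φ=240.0°: (R−r)+L cos θ3 = 0.2464;  centre 3 = (-0.1232, -0.2134, -0.1149)
eliminate P² terms by subtracting sphere 1 from 2 and 3
plane₁₂: -0.8697x+0.4848y+-0.2276z = -0.0045
Cramer: x(z) = 0.0115-0.3171z;  y(z) = 0.0114-0.0992z
into |P−centre ₁|² = l²: 1.1104z² + 0.0998z + -0.0205 = 0;  Δ = 0.1009;  z = -0.1880 or 0.0981 → z<0 root = -0.1880
x = 0.0711, y = 0.0301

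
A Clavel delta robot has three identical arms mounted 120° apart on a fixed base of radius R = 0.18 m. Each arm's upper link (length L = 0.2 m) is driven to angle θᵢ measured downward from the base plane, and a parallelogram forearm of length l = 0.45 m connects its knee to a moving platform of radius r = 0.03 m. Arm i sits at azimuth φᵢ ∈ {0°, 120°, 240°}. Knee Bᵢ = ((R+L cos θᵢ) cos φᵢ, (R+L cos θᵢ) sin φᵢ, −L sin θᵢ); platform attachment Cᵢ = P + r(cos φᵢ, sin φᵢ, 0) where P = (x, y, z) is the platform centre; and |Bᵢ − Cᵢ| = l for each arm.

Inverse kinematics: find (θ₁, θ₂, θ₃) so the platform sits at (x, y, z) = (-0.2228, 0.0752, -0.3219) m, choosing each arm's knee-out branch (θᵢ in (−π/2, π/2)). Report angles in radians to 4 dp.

θ₁ = 1.3089, θ₂ = -0.3489, θ₃ = 0.3489

rotate P by −φ1: (-0.2228, 0.0752, -0.3219)
  A cos θ + B sin θ = C:  0.3728·cos θ + -0.3219·sin θ = -0.2144
  γ=atan2(-0.3219,0.3728)=-0.7123;  ψ=arccos(-0.4353)=2.0211;  θ1=γ+ψ≈1.3089
rotate P by −φ2: (0.1765, 0.1554, -0.3219)
  A cos θ + B sin θ = C:  -0.0265·cos θ + -0.3219·sin θ = 0.0851
  √(A²+B²)=0.3230;  θ2 = -1.6530+1.3041 ≈ -0.3489
φ3=240.0° → target in arm frame (0.0463, -0.2306)
  A=0.1037, B=-0.3219, C=(l²−L²−A²−y'²−z²)/(2L)=-0.0126
  γ=atan2(-0.3219,0.1037)=-1.2591;  ψ=arccos(-0.0372)=1.6080;  θ3=γ+ψ≈0.3489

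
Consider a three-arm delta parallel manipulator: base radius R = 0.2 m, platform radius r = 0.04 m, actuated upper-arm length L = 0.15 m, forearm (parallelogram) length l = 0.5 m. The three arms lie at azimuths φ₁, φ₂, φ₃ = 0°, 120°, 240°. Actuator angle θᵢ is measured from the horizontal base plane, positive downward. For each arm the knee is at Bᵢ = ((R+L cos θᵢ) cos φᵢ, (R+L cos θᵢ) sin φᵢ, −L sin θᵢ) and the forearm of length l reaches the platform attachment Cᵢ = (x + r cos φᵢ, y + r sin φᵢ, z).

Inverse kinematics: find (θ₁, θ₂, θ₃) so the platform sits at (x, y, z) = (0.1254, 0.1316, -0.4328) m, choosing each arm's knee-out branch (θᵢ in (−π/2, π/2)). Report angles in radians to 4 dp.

rotate P by −φ1: (0.1254, 0.1316, -0.4328)
  A=0.0346, B=-0.4328, C=(l²−L²−A²−y'²−z²)/(2L)=0.0722
  γ=atan2(-0.4328,0.0346)=-1.4910;  ψ=arccos(0.1664)=1.4037;  θ1=γ+ψ≈-0.0874
rotate P by −φ2: (0.0513, -0.1744, -0.4328)
  A=0.1087, B=-0.4328, C=(l²−L²−A²−y'²−z²)/(2L)=-0.0068
  √(A²+B²)=0.4462;  θ2 = -1.3247+1.5861 ≈ 0.2615
rotate P by −φ3: (-0.1767, 0.0428, -0.4328)
  e−x'=0.3367;  (l²−L²−(e−x')²−y'²−z²)/2L = -0.2500
  γ=atan2(-0.4328,0.3367)=-0.9097;  ψ=arccos(-0.4559)=2.0442;  θ3=γ+ψ≈1.1345

θ₁ = -0.0874, θ₂ = 0.2615, θ₃ = 1.1345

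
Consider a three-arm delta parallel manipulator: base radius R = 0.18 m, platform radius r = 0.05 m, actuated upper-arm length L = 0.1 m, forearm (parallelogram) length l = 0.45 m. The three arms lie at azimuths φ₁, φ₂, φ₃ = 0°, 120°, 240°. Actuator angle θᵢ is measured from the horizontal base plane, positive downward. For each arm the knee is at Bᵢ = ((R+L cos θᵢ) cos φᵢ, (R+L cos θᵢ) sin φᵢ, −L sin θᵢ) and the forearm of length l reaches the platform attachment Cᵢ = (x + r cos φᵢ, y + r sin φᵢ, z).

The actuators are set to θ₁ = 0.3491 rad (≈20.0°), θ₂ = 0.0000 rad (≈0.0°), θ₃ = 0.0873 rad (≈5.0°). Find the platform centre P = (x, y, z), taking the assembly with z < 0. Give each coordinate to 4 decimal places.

(-0.0375, 0.0089, -0.4003)

S1 = (0.2240·cos0.0°, 0.2240·sin0.0°, -0.0342) = (0.2240, 0.0000, -0.0342)
arm 2 at φ=120.0°: e+L cos θ2 = 0.2300;  S2 = (-0.1150, 0.1992, 0.0000)
φ3=240.0°: virtual centre (-0.1148, -0.1989, -0.0087), radius l
eliminate P² terms by subtracting sphere 1 from 2 and 3
linear system: -0.6779x+0.3984y = 0.0016−0.0684z; -0.6776x+-0.3977y = 0.0015−0.0510z
Cramer: x(z) = -0.0022+0.0881z;  y(z) = 0.0001-0.0219z
sphere 1 gives Az²+Bz+C=0 with A=1.0082, B=0.0286, C=-0.1502;  B²−4AC=0.6064;  roots -0.4003, 0.3720;  negative root z = -0.4003
x = -0.0375, y = 0.0089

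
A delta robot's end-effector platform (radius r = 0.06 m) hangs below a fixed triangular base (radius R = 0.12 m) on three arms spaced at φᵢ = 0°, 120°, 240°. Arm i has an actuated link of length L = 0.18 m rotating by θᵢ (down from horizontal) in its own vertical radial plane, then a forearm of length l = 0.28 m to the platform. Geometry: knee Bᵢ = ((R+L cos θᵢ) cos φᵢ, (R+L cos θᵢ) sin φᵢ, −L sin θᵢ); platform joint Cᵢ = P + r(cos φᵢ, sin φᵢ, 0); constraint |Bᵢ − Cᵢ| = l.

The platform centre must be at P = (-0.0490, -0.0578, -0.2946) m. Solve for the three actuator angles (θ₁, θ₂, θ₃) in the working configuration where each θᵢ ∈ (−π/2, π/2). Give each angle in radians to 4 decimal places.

rotate P by −φ1: (-0.0490, -0.0578, -0.2946)
  A cos θ + B sin θ = C:  0.1090·cos θ + -0.2946·sin θ = -0.1556
  γ=atan2(-0.2946,0.1090)=-1.2164;  ψ=arccos(-0.4953)=2.0890;  θ1=γ+ψ≈0.8726
φ2=120.0° → target in arm frame (-0.0256, 0.0713)
  A=0.0856, B=-0.2946, C=(l²−L²−A²−y'²−z²)/(2L)=-0.1478
  γ=atan2(-0.2946,0.0856)=-1.2882;  ψ=arccos(-0.4817)=2.0734;  θ2=γ+ψ≈0.7852
rotate P by −φ3: (0.0746, -0.0135, -0.2946)
  A cos θ + B sin θ = C:  -0.0146·cos θ + -0.2946·sin θ = -0.1144
  √(A²+B²)=0.2950;  θ3 = -1.6202+1.9691 ≈ 0.3489

θ₁ = 0.8726, θ₂ = 0.7852, θ₃ = 0.3489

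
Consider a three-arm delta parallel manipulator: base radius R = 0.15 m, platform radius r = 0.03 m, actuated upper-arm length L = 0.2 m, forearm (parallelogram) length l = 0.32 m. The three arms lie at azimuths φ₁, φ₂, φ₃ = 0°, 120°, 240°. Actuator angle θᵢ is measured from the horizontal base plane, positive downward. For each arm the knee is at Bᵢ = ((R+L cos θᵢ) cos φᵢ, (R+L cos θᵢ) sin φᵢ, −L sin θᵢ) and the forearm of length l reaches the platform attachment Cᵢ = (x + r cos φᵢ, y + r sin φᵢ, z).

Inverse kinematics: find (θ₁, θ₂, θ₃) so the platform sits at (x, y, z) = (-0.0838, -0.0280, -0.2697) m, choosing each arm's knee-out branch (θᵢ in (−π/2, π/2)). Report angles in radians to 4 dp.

θ₁ = 1.0471, θ₂ = 0.6106, θ₃ = 0.3492

rotate P by −φ1: (-0.0838, -0.0280, -0.2697)
  A=0.2038, B=-0.2697, C=(l²−L²−A²−y'²−z²)/(2L)=-0.1316
  θ1 = atan2(B,A) + arccos(C/0.3380) = 1.0471
rotate P by −φ2: (0.0177, 0.0866, -0.2697)
  A cos θ + B sin θ = C:  0.1023·cos θ + -0.2697·sin θ = -0.0708
  √(A²+B²)=0.2885;  θ2 = -1.2081+1.8187 ≈ 0.6106
arm 3 (φ=240.0°): x'=0.0661, y'=-0.0586
  A=0.0539, B=-0.2697, C=(l²−L²−A²−y'²−z²)/(2L)=-0.0417
  √(A²+B²)=0.2750;  θ3 = -1.3737+1.7229 ≈ 0.3492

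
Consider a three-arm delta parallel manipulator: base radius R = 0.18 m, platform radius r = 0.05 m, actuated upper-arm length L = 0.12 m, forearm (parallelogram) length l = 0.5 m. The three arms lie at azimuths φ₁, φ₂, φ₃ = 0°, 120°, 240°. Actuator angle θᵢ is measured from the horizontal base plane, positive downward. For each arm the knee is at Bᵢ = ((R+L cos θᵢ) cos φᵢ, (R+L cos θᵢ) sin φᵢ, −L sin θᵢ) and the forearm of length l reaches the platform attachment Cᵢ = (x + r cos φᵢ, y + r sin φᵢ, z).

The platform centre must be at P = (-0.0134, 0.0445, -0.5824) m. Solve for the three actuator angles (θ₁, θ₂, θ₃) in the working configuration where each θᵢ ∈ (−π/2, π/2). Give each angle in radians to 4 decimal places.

θ₁ = 1.3094, θ₂ = 1.0473, θ₃ = 1.3966

arm 1 (φ=0.0°): x'=-0.0134, y'=0.0445
  A cos θ + B sin θ = C:  0.1434·cos θ + -0.5824·sin θ = -0.5256
  θ1 = atan2(B,A) + arccos(C/0.5998) = 1.3094
arm 2 (φ=120.0°): x'=0.0452, y'=-0.0106
  A=0.0848, B=-0.5824, C=(l²−L²−A²−y'²−z²)/(2L)=-0.4620
  θ2 = atan2(B,A) + arccos(C/0.5885) = 1.0473
arm 3 (φ=240.0°): x'=-0.0318, y'=-0.0339
  A=0.1618, B=-0.5824, C=(l²−L²−A²−y'²−z²)/(2L)=-0.5455
  γ=atan2(-0.5824,0.1618)=-1.2998;  ψ=arccos(-0.9025)=2.6963;  θ3=γ+ψ≈1.3966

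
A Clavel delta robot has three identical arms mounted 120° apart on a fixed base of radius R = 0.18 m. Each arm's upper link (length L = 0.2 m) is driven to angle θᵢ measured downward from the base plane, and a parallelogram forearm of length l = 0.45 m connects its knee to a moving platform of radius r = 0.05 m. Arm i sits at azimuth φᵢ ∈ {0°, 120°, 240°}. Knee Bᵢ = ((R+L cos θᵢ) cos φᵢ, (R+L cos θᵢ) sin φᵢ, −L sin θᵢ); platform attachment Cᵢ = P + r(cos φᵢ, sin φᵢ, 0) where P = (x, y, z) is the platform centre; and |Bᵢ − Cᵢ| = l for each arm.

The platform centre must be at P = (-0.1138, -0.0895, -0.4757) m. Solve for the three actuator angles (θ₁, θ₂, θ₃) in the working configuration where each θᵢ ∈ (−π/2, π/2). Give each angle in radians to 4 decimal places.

θ₁ = 1.1345, θ₂ = 0.8725, θ₃ = 0.3489

arm 1 (φ=0.0°): x'=-0.1138, y'=-0.0895
  A cos θ + B sin θ = C:  0.2438·cos θ + -0.4757·sin θ = -0.3281
  √(A²+B²)=0.5345;  θ1 = -1.0972+2.2317 ≈ 1.1345
φ2=120.0° → target in arm frame (-0.0206, 0.1433)
  A=0.1506, B=-0.4757, C=(l²−L²−A²−y'²−z²)/(2L)=-0.2675
  θ2 = atan2(B,A) + arccos(C/0.4990) = 0.8725
φ3=240.0° → target in arm frame (0.1344, -0.0538)
  A cos θ + B sin θ = C:  -0.0044·cos θ + -0.4757·sin θ = -0.1668
  γ=atan2(-0.4757,-0.0044)=-1.5801;  ψ=arccos(-0.3505)=1.9290;  θ3=γ+ψ≈0.3489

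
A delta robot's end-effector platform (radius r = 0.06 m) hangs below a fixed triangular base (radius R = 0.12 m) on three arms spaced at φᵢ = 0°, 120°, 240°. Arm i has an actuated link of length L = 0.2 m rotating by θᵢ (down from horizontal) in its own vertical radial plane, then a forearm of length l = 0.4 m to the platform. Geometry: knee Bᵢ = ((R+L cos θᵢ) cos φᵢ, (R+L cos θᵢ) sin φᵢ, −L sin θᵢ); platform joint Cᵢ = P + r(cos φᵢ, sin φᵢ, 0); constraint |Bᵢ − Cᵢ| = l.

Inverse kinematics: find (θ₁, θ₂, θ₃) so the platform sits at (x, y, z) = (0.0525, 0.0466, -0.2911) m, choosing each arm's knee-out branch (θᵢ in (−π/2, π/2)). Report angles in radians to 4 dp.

θ₁ = -0.2618, θ₂ = -0.0872, θ₃ = 0.2621

φ1=0.0° → target in arm frame (0.0525, 0.0466)
  A cos θ + B sin θ = C:  0.0075·cos θ + -0.2911·sin θ = 0.0826
  γ=atan2(-0.2911,0.0075)=-1.5450;  ψ=arccos(0.2836)=1.2833;  θ1=γ+ψ≈-0.2618
rotate P by −φ2: (0.0141, -0.0688, -0.2911)
  A cos θ + B sin θ = C:  0.0459·cos θ + -0.2911·sin θ = 0.0711
  θ2 = atan2(B,A) + arccos(C/0.2947) = -0.0872
φ3=240.0° → target in arm frame (-0.0666, 0.0222)
  e−x'=0.1266;  (l²−L²−(e−x')²−y'²−z²)/2L = 0.0469
  √(A²+B²)=0.3174;  θ3 = -1.1605+1.4227 ≈ 0.2621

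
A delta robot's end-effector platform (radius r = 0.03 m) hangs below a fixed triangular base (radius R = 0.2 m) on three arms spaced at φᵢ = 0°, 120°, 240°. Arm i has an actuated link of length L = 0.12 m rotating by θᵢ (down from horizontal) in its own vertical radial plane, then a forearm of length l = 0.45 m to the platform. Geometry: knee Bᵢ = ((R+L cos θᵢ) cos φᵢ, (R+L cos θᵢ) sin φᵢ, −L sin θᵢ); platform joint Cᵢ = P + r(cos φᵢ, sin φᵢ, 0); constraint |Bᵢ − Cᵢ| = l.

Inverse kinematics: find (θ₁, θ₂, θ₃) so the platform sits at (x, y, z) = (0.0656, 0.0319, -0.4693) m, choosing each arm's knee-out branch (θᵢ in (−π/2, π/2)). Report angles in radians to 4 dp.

θ₁ = 0.6107, θ₂ = 0.9597, θ₃ = 1.2215

rotate P by −φ1: (0.0656, 0.0319, -0.4693)
  A=0.1044, B=-0.4693, C=(l²−L²−A²−y'²−z²)/(2L)=-0.1836
  γ=atan2(-0.4693,0.1044)=-1.3519;  ψ=arccos(-0.3818)=1.9626;  θ1=γ+ψ≈0.6107
φ2=120.0° → target in arm frame (-0.0052, -0.0728)
  A=0.1752, B=-0.4693, C=(l²−L²−A²−y'²−z²)/(2L)=-0.2838
  γ=atan2(-0.4693,0.1752)=-1.2135;  ψ=arccos(-0.5666)=2.1732;  θ2=γ+ψ≈0.9597
φ3=240.0° → target in arm frame (-0.0604, 0.0409)
  A cos θ + B sin θ = C:  0.2304·cos θ + -0.4693·sin θ = -0.3621
  γ=atan2(-0.4693,0.2304)=-1.1144;  ψ=arccos(-0.6926)=2.3359;  θ3=γ+ψ≈1.2215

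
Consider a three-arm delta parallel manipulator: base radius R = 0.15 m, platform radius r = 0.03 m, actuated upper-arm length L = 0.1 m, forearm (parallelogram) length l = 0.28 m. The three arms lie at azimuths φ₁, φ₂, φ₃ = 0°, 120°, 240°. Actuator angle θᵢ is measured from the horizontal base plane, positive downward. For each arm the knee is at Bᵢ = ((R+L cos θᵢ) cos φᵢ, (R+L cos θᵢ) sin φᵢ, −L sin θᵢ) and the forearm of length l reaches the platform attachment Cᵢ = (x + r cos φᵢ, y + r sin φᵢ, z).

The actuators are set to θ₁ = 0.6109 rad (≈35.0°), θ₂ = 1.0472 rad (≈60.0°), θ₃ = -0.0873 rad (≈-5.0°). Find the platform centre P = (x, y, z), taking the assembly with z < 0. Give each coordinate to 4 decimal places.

φ1=0.0°: virtual centre (0.2019, 0.0000, -0.0574), radius l
S2 = (0.1700·cos120.0°, 0.1700·sin120.0°, -0.0866) = (-0.0850, 0.1472, -0.0866)
φ3=240.0°: virtual centre (-0.1098, -0.1902, 0.0087), radius l
subtract pairs → two planes through P
plane₁₂: -0.5738x+0.2944y+-0.0585z = -0.0077
Cramer: x(z) = 0.0041+0.0415z;  y(z) = -0.0180+0.2795z
quadratic in z: (1.0798)z²+(0.0883)z+(-0.0357)=0, √Δ=0.4023 → z ∈ {-0.2272, 0.1454}; z = -0.2272 (taking z<0)
x = -0.0053, y = -0.0814

(-0.0053, -0.0814, -0.2272)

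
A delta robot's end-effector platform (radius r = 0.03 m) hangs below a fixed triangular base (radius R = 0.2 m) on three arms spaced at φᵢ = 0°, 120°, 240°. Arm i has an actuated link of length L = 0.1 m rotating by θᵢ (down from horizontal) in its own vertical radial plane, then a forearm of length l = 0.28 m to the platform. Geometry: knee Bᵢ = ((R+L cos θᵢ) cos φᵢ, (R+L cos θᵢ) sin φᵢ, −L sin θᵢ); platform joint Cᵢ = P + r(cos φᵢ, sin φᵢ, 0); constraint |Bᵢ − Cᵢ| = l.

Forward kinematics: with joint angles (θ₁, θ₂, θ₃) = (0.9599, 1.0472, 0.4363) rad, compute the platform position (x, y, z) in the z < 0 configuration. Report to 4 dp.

centre 1 = (0.2274·cos0.0°, 0.2274·sin0.0°, -0.0819) = (0.2274, 0.0000, -0.0819)
φ2=120.0°: virtual centre (-0.1100, 0.1905, -0.0866), radius l
φ3=240.0°: virtual centre (-0.1303, -0.2257, -0.0423), radius l
subtract pairs → two planes through P
[-0.6747 0.3811 -0.0094]·P = -0.0025;  [-0.7154 -0.4514 0.0793]·P = 0.0113
Cramer: x(z) = -0.0055+0.0450z;  y(z) = -0.0163+0.1043z
quadratic in z: (1.0129)z²+(0.1395)z+(-0.0172)=0, √Δ=0.2985 → z ∈ {-0.2162, 0.0785}; z = -0.2162 (taking z<0)
x = -0.0152, y = -0.0389

(-0.0152, -0.0389, -0.2162)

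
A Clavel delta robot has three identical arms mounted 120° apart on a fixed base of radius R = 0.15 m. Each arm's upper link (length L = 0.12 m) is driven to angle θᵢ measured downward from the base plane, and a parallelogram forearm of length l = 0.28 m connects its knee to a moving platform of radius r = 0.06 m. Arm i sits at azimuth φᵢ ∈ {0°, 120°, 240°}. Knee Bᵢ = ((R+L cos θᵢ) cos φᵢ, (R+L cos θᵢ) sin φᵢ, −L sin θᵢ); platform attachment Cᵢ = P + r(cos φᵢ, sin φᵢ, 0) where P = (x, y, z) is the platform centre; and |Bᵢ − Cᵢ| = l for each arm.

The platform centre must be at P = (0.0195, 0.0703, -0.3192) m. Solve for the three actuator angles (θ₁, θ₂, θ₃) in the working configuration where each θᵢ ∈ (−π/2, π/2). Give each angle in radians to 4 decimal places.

rotate P by −φ1: (0.0195, 0.0703, -0.3192)
  e−x'=0.0705;  (l²−L²−(e−x')²−y'²−z²)/2L = -0.1992
  √(A²+B²)=0.3269;  θ1 = -1.3534+2.2260 ≈ 0.8725
φ2=120.0° → target in arm frame (0.0511, -0.0520)
  A=0.0389, B=-0.3192, C=(l²−L²−A²−y'²−z²)/(2L)=-0.1754
  γ=atan2(-0.3192,0.0389)=-1.4496;  ψ=arccos(-0.5456)=2.1479;  θ2=γ+ψ≈0.6983
arm 3 (φ=240.0°): x'=-0.0706, y'=-0.0183
  A cos θ + B sin θ = C:  0.1606·cos θ + -0.3192·sin θ = -0.2668
  γ=atan2(-0.3192,0.1606)=-1.1046;  ψ=arccos(-0.7465)=2.4136;  θ3=γ+ψ≈1.3091

θ₁ = 0.8725, θ₂ = 0.6983, θ₃ = 1.3091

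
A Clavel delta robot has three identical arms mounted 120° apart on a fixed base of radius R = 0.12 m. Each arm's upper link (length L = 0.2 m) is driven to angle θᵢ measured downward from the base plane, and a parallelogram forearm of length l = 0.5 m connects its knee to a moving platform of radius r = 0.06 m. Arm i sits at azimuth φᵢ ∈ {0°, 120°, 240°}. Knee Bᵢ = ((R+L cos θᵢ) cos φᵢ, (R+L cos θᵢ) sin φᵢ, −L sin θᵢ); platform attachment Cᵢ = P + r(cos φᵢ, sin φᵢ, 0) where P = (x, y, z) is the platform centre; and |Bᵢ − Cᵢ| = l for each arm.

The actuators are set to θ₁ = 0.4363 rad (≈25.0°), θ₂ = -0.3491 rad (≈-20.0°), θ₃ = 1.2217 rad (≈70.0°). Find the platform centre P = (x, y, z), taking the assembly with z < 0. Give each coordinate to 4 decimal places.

(0.0324, 0.3354, -0.3909)

centre 1 = (0.2413·cos0.0°, 0.2413·sin0.0°, -0.0845) = (0.2413, 0.0000, -0.0845)
φ2=120.0°: virtual centre (-0.1240, 0.2147, 0.0684), radius l
φ3=240.0°: virtual centre (-0.0642, -0.1112, -0.1879), radius l
subtract pairs → two planes through P
[-0.7305 0.4294 0.3059]·P = 0.0008;  [-0.6109 -0.2224 -0.2068]·P = -0.0135
det = 0.4248;  x = 0.0133+-0.0490z,  y = 0.0244+-0.7955z
sphere 1 gives Az²+Bz+C=0 with A=1.6352, B=0.1525, C=-0.1903;  B²−4AC=1.2678;  roots -0.3909, 0.2977;  negative root z = -0.3909
x = 0.0324, y = 0.3354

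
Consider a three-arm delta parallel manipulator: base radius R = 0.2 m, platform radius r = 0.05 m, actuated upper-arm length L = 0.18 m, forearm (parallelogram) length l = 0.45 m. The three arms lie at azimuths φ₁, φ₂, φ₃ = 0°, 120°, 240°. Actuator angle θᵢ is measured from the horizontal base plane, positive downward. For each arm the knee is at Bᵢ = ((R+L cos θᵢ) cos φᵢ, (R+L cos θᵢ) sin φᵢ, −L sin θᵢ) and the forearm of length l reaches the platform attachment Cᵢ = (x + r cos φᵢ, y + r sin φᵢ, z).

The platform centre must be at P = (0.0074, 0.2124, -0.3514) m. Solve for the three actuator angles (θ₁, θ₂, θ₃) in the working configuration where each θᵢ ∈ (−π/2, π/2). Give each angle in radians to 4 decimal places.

θ₁ = 0.5239, θ₂ = -0.3490, θ₃ = 1.2220

φ1=0.0° → target in arm frame (0.0074, 0.2124)
  A cos θ + B sin θ = C:  0.1426·cos θ + -0.3514·sin θ = -0.0523
  √(A²+B²)=0.3792;  θ1 = -1.1853+1.7092 ≈ 0.5239
φ2=120.0° → target in arm frame (0.1802, -0.1126)
  A cos θ + B sin θ = C:  -0.0302·cos θ + -0.3514·sin θ = 0.0917
  γ=atan2(-0.3514,-0.0302)=-1.6567;  ψ=arccos(0.2601)=1.3077;  θ2=γ+ψ≈-0.3490
φ3=240.0° → target in arm frame (-0.1876, -0.0998)
  e−x'=0.3376;  (l²−L²−(e−x')²−y'²−z²)/2L = -0.2148
  γ=atan2(-0.3514,0.3376)=-0.8054;  ψ=arccos(-0.4409)=2.0274;  θ3=γ+ψ≈1.2220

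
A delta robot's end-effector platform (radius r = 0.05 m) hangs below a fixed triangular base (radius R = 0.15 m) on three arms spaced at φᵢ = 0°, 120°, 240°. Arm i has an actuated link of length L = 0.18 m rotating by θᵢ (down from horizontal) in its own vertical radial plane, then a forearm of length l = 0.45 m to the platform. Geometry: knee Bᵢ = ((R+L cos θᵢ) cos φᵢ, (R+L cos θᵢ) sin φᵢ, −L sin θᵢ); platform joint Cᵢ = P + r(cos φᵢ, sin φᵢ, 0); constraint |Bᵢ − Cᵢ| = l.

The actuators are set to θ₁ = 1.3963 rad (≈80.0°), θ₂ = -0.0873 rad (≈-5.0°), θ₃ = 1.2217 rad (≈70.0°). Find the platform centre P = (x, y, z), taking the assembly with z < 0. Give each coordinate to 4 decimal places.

O1 = (0.1313·cos0.0°, 0.1313·sin0.0°, -0.1773) = (0.1313, 0.0000, -0.1773)
O2 = (0.2793·cos120.0°, 0.2793·sin120.0°, 0.0157) = (-0.1397, 0.2419, 0.0157)
φ3=240.0°: virtual centre (-0.0808, -0.1399, -0.1691), radius l
subtract pairs → two planes through P
plane₁₂: -0.5418x+0.4838y+0.3859z = 0.0296
Cramer: x(z) = -0.0314+0.3247z;  y(z) = 0.0260-0.4340z
quadratic in z: (1.2938)z²+(0.2263)z+(-0.1439)=0, √Δ=0.8922 → z ∈ {-0.4323, 0.2574}; z = -0.4323 (taking z<0)
x = -0.1718, y = 0.2136

(-0.1718, 0.2136, -0.4323)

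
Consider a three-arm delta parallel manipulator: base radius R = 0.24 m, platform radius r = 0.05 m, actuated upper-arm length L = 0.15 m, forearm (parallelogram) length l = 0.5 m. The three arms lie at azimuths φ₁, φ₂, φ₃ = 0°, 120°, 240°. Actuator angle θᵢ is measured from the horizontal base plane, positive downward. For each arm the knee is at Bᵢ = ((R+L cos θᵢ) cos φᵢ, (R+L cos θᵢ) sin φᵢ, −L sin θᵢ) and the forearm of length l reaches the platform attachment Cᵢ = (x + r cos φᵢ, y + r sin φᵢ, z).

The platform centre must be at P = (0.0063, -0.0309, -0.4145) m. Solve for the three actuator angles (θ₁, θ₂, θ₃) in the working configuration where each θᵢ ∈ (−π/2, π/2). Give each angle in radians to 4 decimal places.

arm 1 (φ=0.0°): x'=0.0063, y'=-0.0309
  e−x'=0.1837;  (l²−L²−(e−x')²−y'²−z²)/2L = 0.0700
  θ1 = atan2(B,A) + arccos(C/0.4534) = 0.2622
rotate P by −φ2: (-0.0299, 0.0100, -0.4145)
  e−x'=0.2199;  (l²−L²−(e−x')²−y'²−z²)/2L = 0.0241
  θ2 = atan2(B,A) + arccos(C/0.4692) = 0.4364
φ3=240.0° → target in arm frame (0.0236, 0.0209)
  A cos θ + B sin θ = C:  0.1664·cos θ + -0.4145·sin θ = 0.0919
  θ3 = atan2(B,A) + arccos(C/0.4466) = 0.1745

θ₁ = 0.2622, θ₂ = 0.4364, θ₃ = 0.1745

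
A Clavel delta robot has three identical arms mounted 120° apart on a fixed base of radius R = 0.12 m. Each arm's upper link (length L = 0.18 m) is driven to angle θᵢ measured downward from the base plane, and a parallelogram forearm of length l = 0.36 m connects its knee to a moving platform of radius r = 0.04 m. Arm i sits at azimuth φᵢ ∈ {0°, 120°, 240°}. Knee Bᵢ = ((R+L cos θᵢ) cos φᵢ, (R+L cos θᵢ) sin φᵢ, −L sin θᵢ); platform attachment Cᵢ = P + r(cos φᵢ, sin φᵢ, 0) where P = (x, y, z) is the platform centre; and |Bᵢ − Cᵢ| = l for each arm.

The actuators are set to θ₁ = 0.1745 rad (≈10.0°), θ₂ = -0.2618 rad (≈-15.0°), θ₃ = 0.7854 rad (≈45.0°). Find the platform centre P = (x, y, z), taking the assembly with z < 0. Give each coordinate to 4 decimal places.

arm 1 at φ=0.0°: ρ1 = 0.2573;  centre 1 = (0.2573, 0.0000, -0.0313)
centre 2 = (0.2539·cos120.0°, 0.2539·sin120.0°, 0.0466) = (-0.1269, 0.2199, 0.0466)
arm 3 at φ=240.0°: ρ3 = 0.2073;  centre 3 = (-0.1036, -0.1795, -0.1273)
subtract pairs → two planes through P
plane₁₂: -0.7684x+0.4397y+0.1557z = -0.0005
det = 0.5933;  x = 0.0063+-0.0481z,  y = 0.0097+-0.4382z
sphere 1 gives Az²+Bz+C=0 with A=1.1943, B=0.0782, C=-0.0655;  B²−4AC=0.3191;  roots -0.2692, 0.2038;  negative root z = -0.2692
x = 0.0192, y = 0.1277

(0.0192, 0.1277, -0.2692)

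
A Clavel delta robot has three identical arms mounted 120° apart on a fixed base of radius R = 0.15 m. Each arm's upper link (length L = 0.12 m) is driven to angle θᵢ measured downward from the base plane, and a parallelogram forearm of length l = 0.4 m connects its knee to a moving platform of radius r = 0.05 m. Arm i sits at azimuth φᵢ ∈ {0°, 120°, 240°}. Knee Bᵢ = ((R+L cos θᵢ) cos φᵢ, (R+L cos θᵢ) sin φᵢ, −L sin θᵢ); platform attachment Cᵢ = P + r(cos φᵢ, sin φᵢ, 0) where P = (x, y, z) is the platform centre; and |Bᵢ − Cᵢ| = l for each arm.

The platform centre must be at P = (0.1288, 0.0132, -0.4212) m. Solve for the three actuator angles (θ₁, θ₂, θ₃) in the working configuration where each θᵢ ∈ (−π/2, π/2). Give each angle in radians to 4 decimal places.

φ1=0.0° → target in arm frame (0.1288, 0.0132)
  e−x'=-0.0288;  (l²−L²−(e−x')²−y'²−z²)/2L = -0.1367
  θ1 = atan2(B,A) + arccos(C/0.4222) = 0.2615
φ2=120.0° → target in arm frame (-0.0530, -0.1181)
  A=0.1530, B=-0.4212, C=(l²−L²−A²−y'²−z²)/(2L)=-0.2882
  √(A²+B²)=0.4481;  θ2 = -1.2224+2.2694 ≈ 1.0469
φ3=240.0° → target in arm frame (-0.0758, 0.1049)
  e−x'=0.1758;  (l²−L²−(e−x')²−y'²−z²)/2L = -0.3072
  √(A²+B²)=0.4564;  θ3 = -1.1753+2.3093 ≈ 1.1339

θ₁ = 0.2615, θ₂ = 1.0469, θ₃ = 1.1339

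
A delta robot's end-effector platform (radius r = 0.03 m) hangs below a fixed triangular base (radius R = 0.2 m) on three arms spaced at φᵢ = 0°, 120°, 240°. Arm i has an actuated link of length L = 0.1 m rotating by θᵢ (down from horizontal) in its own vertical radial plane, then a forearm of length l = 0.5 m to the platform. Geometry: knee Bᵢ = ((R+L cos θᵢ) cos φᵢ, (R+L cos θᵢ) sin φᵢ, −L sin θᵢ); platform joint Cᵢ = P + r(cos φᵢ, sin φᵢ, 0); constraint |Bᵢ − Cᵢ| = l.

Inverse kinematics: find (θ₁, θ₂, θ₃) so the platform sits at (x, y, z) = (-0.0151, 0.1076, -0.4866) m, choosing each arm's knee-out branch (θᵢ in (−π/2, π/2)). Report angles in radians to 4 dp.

θ₁ = 0.7852, θ₂ = 0.1743, θ₃ = 1.1345

arm 1 (φ=0.0°): x'=-0.0151, y'=0.1076
  A=0.1851, B=-0.4866, C=(l²−L²−A²−y'²−z²)/(2L)=-0.2131
  √(A²+B²)=0.5206;  θ1 = -1.2073+1.9925 ≈ 0.7852
rotate P by −φ2: (0.1007, -0.0407, -0.4866)
  e−x'=0.0693;  (l²−L²−(e−x')²−y'²−z²)/2L = -0.0162
  √(A²+B²)=0.4915;  θ2 = -1.4294+1.6037 ≈ 0.1743
rotate P by −φ3: (-0.0856, -0.0669, -0.4866)
  e−x'=0.2556;  (l²−L²−(e−x')²−y'²−z²)/2L = -0.3330
  √(A²+B²)=0.5497;  θ3 = -1.0871+2.2216 ≈ 1.1345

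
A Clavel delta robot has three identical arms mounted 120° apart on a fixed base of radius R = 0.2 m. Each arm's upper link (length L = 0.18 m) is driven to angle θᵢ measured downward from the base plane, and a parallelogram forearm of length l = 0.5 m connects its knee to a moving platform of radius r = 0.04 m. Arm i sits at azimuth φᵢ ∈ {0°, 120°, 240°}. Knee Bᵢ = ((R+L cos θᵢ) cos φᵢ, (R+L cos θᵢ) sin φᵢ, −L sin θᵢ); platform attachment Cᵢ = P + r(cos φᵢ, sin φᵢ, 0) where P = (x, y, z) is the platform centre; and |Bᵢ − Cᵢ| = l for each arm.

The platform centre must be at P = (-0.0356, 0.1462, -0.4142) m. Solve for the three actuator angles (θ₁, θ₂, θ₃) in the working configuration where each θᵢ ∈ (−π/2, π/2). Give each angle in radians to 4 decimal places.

θ₁ = 0.5237, θ₂ = -0.2618, θ₃ = 0.7855

φ1=0.0° → target in arm frame (-0.0356, 0.1462)
  A=0.1956, B=-0.4142, C=(l²−L²−A²−y'²−z²)/(2L)=-0.0378
  θ1 = atan2(B,A) + arccos(C/0.4581) = 0.5237
φ2=120.0° → target in arm frame (0.1444, -0.0423)
  A cos θ + B sin θ = C:  0.0156·cos θ + -0.4142·sin θ = 0.1222
  θ2 = atan2(B,A) + arccos(C/0.4145) = -0.2618
rotate P by −φ3: (-0.1088, -0.1039, -0.4142)
  A cos θ + B sin θ = C:  0.2688·cos θ + -0.4142·sin θ = -0.1028
  θ3 = atan2(B,A) + arccos(C/0.4938) = 0.7855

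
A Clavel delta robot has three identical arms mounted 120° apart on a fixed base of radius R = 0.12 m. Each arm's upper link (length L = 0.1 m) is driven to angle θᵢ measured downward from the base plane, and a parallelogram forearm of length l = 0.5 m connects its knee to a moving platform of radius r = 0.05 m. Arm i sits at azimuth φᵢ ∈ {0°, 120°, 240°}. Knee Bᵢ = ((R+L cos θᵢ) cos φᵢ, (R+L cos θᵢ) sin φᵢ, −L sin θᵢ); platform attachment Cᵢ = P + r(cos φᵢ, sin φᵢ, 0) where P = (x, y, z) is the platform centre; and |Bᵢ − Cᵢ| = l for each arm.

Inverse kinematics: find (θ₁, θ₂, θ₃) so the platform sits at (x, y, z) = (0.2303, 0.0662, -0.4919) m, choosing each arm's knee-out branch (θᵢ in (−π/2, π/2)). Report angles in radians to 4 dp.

θ₁ = -0.0002, θ₂ = 1.0467, θ₃ = 1.3958

φ1=0.0° → target in arm frame (0.2303, 0.0662)
  A=-0.1603, B=-0.4919, C=(l²−L²−A²−y'²−z²)/(2L)=-0.1602
  θ1 = atan2(B,A) + arccos(C/0.5174) = -0.0002
arm 2 (φ=120.0°): x'=-0.0578, y'=-0.2325
  e−x'=0.1278;  (l²−L²−(e−x')²−y'²−z²)/2L = -0.3619
  θ2 = atan2(B,A) + arccos(C/0.5082) = 1.0467
φ3=240.0° → target in arm frame (-0.1725, 0.1663)
  A=0.2425, B=-0.4919, C=(l²−L²−A²−y'²−z²)/(2L)=-0.4422
  γ=atan2(-0.4919,0.2425)=-1.1128;  ψ=arccos(-0.8063)=2.5086;  θ3=γ+ψ≈1.3958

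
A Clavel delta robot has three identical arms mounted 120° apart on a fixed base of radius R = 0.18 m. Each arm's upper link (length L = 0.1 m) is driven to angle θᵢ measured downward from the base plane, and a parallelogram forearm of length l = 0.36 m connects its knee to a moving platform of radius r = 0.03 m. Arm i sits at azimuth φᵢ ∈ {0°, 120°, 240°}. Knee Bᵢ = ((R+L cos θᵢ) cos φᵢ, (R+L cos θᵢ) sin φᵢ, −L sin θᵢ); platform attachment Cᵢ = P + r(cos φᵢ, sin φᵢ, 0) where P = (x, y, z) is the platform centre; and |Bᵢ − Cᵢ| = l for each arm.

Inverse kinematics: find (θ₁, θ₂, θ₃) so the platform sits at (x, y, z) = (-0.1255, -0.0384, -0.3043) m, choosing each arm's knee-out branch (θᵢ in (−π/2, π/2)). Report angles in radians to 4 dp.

θ₁ = 1.3964, θ₂ = 0.4363, θ₃ = -0.0875

φ1=0.0° → target in arm frame (-0.1255, -0.0384)
  A=0.2755, B=-0.3043, C=(l²−L²−A²−y'²−z²)/(2L)=-0.2519
  √(A²+B²)=0.4105;  θ1 = -0.8350+2.2314 ≈ 1.3964
rotate P by −φ2: (0.0295, 0.1279, -0.3043)
  A cos θ + B sin θ = C:  0.1205·cos θ + -0.3043·sin θ = -0.0194
  θ2 = atan2(B,A) + arccos(C/0.3273) = 0.4363
φ3=240.0° → target in arm frame (0.0960, -0.0895)
  A cos θ + B sin θ = C:  0.0540·cos θ + -0.3043·sin θ = 0.0804
  √(A²+B²)=0.3091;  θ3 = -1.3952+1.3076 ≈ -0.0875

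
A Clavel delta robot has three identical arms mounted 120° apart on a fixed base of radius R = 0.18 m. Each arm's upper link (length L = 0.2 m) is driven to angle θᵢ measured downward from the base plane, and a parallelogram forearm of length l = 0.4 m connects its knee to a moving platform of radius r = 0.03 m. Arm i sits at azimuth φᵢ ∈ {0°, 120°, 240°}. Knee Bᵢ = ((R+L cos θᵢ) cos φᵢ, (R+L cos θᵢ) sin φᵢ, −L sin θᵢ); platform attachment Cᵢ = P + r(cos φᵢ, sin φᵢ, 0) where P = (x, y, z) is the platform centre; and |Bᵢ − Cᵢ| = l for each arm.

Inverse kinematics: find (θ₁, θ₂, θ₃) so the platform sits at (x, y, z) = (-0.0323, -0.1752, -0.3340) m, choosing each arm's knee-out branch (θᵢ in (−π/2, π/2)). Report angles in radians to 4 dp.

θ₁ = 0.8728, θ₂ = 1.2217, θ₃ = -0.0876

rotate P by −φ1: (-0.0323, -0.1752, -0.3340)
  A cos θ + B sin θ = C:  0.1823·cos θ + -0.3340·sin θ = -0.1387
  θ1 = atan2(B,A) + arccos(C/0.3805) = 0.8728
rotate P by −φ2: (-0.1356, 0.1156, -0.3340)
  e−x'=0.2856;  (l²−L²−(e−x')²−y'²−z²)/2L = -0.2162
  √(A²+B²)=0.4394;  θ2 = -0.8634+2.0851 ≈ 1.2217
rotate P by −φ3: (0.1679, 0.0596, -0.3340)
  e−x'=-0.0179;  (l²−L²−(e−x')²−y'²−z²)/2L = 0.0114
  θ3 = atan2(B,A) + arccos(C/0.3345) = -0.0876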